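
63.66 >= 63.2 True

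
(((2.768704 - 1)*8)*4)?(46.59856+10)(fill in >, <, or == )<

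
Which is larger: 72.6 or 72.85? 72.85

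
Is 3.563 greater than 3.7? No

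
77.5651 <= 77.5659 True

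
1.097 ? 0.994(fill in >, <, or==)>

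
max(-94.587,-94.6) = -94.587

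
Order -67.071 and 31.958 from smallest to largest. -67.071, 31.958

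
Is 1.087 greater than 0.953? Yes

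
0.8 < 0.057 False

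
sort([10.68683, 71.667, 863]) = [10.68683, 71.667, 863]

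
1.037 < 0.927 False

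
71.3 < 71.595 True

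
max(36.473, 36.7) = 36.7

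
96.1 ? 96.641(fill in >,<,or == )<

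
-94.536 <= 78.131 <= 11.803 False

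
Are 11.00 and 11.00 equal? Yes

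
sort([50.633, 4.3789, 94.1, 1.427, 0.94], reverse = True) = [94.1, 50.633, 4.3789, 1.427, 0.94]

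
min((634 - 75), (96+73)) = 169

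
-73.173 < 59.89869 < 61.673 True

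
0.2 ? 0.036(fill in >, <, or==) >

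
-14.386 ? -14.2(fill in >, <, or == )<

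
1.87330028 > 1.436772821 True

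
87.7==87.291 False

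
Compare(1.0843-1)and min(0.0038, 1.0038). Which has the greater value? (1.0843-1)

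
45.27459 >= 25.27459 True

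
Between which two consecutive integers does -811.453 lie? -812 and -811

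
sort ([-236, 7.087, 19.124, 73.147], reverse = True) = [73.147, 19.124, 7.087, -236]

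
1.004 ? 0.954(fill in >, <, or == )>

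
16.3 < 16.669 True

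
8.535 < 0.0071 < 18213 False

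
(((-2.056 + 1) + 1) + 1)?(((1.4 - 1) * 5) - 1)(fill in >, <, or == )<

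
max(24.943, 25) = 25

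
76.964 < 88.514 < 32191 True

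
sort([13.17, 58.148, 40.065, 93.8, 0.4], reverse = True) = [93.8, 58.148, 40.065, 13.17, 0.4]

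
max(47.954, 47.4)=47.954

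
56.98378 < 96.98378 True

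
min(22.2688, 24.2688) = 22.2688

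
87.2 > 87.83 False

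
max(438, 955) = 955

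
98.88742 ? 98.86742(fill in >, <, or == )>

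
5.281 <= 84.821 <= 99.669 True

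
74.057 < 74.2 True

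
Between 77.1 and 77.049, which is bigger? 77.1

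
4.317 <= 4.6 True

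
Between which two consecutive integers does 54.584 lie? 54 and 55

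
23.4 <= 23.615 True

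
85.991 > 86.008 False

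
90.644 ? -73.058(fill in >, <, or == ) >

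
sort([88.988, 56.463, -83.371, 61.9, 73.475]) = [-83.371, 56.463, 61.9, 73.475, 88.988]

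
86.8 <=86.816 True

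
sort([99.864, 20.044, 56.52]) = [20.044, 56.52, 99.864]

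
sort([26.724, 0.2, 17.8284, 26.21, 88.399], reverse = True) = [88.399, 26.724, 26.21, 17.8284, 0.2]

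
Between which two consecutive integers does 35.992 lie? 35 and 36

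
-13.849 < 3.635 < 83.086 True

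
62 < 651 True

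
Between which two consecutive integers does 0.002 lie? 0 and 1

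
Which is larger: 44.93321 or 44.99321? 44.99321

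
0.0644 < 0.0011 False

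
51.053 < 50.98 False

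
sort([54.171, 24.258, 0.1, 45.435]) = [0.1, 24.258, 45.435, 54.171]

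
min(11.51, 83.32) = 11.51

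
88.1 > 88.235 False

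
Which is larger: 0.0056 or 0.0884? 0.0884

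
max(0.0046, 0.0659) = 0.0659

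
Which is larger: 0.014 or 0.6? 0.6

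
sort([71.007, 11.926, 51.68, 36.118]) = [11.926, 36.118, 51.68, 71.007]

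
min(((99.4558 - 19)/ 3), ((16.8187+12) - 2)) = 26.8186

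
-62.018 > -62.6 True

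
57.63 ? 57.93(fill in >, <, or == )<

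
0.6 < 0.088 False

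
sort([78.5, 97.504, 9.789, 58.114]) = [9.789, 58.114, 78.5, 97.504]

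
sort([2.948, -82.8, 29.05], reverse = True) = [29.05, 2.948, -82.8]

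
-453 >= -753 True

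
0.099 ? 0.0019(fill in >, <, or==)>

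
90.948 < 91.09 True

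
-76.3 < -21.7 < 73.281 True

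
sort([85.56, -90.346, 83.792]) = [-90.346, 83.792, 85.56]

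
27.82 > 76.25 False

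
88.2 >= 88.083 True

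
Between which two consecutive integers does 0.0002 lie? 0 and 1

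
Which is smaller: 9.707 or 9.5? 9.5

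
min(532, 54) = 54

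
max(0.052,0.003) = 0.052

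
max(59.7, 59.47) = 59.7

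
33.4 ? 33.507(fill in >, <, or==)<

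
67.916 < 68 True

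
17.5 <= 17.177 False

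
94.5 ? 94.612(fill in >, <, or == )<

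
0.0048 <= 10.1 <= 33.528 True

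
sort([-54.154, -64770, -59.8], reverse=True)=[-54.154, -59.8, -64770]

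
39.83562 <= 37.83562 False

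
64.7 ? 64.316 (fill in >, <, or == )>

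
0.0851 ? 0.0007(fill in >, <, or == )>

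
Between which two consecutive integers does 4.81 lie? 4 and 5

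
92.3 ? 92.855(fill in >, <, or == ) <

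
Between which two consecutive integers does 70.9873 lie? 70 and 71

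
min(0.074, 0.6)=0.074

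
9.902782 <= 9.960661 True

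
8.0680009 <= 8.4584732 True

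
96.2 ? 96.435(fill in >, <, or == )<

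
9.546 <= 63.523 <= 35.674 False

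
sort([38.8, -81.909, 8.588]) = [-81.909, 8.588, 38.8]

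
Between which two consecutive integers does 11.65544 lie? 11 and 12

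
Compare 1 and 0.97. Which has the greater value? 1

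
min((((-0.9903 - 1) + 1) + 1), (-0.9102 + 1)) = 0.0097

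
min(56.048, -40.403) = -40.403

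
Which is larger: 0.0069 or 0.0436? 0.0436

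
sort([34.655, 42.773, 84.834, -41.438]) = [-41.438, 34.655, 42.773, 84.834]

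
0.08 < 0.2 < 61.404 True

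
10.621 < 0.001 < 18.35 False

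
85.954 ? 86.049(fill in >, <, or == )<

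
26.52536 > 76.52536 False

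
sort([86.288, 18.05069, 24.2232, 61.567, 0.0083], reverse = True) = [86.288, 61.567, 24.2232, 18.05069, 0.0083]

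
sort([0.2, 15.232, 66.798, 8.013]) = [0.2, 8.013, 15.232, 66.798]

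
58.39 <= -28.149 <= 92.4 False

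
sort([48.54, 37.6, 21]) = [21, 37.6, 48.54]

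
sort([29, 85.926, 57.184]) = [29, 57.184, 85.926]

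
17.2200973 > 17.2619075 False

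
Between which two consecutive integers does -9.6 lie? -10 and -9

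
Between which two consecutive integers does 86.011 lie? 86 and 87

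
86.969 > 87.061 False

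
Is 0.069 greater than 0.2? No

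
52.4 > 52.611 False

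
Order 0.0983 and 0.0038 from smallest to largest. 0.0038, 0.0983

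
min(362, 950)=362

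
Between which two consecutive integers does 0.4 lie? 0 and 1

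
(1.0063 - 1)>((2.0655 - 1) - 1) False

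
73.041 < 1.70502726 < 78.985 False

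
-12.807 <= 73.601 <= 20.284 False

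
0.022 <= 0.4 True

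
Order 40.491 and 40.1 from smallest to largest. 40.1, 40.491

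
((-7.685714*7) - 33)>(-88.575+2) False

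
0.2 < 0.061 False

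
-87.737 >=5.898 False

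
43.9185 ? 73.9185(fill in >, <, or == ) <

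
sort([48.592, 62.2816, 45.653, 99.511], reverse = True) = [99.511, 62.2816, 48.592, 45.653]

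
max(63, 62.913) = 63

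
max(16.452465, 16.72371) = 16.72371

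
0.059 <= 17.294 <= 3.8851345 False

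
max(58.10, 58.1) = 58.1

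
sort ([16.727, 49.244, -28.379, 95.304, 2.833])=[-28.379, 2.833, 16.727, 49.244, 95.304]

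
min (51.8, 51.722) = 51.722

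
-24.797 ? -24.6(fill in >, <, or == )<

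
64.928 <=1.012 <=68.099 False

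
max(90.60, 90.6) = 90.6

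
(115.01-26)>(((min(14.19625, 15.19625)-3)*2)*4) False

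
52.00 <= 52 True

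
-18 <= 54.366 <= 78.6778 True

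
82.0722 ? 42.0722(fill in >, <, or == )>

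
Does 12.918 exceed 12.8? Yes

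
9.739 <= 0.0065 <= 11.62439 False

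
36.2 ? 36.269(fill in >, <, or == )<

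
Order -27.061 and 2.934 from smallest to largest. -27.061, 2.934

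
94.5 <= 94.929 True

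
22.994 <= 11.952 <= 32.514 False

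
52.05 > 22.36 True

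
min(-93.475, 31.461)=-93.475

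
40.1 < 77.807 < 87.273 True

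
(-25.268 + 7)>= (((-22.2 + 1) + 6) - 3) False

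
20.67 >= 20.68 False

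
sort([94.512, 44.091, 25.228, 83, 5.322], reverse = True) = [94.512, 83, 44.091, 25.228, 5.322]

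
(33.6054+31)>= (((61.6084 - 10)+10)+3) False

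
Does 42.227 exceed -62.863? Yes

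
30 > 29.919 True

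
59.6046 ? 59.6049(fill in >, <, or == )<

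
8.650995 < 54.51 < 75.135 True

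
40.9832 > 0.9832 True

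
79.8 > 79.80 False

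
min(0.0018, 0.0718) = 0.0018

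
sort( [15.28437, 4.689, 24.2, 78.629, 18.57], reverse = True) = [78.629, 24.2, 18.57, 15.28437, 4.689]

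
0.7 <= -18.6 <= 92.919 False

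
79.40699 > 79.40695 True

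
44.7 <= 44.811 True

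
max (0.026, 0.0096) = 0.026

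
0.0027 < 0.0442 True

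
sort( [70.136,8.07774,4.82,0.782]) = [0.782,4.82,8.07774,70.136]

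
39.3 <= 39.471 True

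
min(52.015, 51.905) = 51.905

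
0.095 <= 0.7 True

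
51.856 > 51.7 True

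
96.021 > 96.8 False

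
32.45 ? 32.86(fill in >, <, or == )<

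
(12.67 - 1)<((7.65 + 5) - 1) False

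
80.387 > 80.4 False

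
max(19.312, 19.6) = 19.6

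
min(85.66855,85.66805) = 85.66805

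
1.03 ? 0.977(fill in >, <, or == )>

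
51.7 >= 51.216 True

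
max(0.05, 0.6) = 0.6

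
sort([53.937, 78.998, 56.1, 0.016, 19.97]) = [0.016, 19.97, 53.937, 56.1, 78.998]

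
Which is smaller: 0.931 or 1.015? 0.931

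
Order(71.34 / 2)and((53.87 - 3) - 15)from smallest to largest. (71.34 / 2), ((53.87 - 3) - 15)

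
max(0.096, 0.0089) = 0.096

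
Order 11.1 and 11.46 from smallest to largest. 11.1, 11.46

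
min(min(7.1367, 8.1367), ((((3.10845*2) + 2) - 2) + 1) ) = 7.1367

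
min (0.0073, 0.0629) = 0.0073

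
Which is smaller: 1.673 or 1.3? 1.3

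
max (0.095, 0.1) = 0.1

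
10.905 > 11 False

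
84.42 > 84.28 True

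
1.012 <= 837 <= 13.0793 False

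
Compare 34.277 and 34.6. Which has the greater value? 34.6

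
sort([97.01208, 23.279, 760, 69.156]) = [23.279, 69.156, 97.01208, 760]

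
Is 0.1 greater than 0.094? Yes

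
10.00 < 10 False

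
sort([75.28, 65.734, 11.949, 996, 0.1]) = [0.1, 11.949, 65.734, 75.28, 996]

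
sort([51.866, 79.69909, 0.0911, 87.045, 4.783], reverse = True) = [87.045, 79.69909, 51.866, 4.783, 0.0911]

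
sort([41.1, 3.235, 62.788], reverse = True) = [62.788, 41.1, 3.235]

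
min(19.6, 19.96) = 19.6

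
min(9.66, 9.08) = 9.08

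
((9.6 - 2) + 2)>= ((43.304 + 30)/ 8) True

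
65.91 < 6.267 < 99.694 False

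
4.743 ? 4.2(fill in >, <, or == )>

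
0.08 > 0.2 False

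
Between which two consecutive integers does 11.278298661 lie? 11 and 12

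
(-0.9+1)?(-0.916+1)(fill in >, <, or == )>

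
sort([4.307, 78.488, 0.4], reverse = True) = [78.488, 4.307, 0.4]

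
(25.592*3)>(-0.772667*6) True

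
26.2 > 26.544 False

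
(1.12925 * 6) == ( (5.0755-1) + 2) False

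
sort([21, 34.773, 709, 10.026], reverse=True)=[709, 34.773, 21, 10.026]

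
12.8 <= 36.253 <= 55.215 True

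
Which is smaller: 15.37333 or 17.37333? 15.37333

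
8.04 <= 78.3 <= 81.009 True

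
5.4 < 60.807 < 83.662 True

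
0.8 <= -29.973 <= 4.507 False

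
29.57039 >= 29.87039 False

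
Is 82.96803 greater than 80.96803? Yes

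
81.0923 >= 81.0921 True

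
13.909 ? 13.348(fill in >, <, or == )>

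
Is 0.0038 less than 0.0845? Yes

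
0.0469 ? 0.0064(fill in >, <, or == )>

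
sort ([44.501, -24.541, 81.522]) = [-24.541, 44.501, 81.522]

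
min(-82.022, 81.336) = -82.022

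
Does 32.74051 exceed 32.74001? Yes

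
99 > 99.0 False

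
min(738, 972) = 738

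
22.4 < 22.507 True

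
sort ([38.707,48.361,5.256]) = [5.256,38.707,48.361]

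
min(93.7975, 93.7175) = 93.7175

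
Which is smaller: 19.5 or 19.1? 19.1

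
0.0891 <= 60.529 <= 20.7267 False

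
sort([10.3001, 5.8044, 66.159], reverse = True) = [66.159, 10.3001, 5.8044]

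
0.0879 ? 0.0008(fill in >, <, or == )>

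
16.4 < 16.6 True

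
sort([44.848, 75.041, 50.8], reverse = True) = [75.041, 50.8, 44.848]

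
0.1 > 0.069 True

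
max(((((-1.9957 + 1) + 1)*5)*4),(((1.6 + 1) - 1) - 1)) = 0.6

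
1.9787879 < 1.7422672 False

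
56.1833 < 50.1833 False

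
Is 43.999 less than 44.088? Yes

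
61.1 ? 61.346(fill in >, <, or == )<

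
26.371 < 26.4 True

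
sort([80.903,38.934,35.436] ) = [35.436,38.934,80.903]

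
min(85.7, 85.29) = 85.29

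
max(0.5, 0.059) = 0.5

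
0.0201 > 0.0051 True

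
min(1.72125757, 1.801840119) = 1.72125757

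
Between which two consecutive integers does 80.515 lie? 80 and 81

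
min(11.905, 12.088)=11.905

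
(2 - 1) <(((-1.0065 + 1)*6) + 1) False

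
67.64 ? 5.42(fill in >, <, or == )>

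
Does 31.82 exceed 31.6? Yes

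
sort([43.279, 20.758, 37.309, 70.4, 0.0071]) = [0.0071, 20.758, 37.309, 43.279, 70.4]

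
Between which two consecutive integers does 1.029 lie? 1 and 2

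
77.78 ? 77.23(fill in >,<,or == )>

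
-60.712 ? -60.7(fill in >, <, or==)<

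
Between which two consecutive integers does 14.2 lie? 14 and 15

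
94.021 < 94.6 True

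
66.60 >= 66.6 True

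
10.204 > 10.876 False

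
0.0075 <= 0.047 True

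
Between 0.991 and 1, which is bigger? 1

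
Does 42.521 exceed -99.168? Yes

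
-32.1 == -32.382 False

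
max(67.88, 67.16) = 67.88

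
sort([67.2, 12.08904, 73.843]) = [12.08904, 67.2, 73.843]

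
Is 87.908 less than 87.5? No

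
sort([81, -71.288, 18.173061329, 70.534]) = [-71.288, 18.173061329, 70.534, 81]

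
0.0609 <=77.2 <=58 False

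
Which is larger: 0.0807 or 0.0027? 0.0807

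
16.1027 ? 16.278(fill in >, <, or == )<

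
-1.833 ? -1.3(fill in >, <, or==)<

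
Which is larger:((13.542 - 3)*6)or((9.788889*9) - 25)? ((13.542 - 3)*6)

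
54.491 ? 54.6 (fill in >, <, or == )<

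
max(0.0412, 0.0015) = 0.0412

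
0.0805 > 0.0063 True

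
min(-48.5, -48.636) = -48.636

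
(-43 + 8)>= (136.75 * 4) False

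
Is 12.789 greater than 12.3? Yes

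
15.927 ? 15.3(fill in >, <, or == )>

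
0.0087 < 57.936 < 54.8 False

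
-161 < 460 True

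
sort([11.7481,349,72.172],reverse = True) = [349,72.172,11.7481]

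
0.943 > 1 False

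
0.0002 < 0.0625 True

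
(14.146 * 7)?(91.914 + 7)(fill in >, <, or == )>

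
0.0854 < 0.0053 False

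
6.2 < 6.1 False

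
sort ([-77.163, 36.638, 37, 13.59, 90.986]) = [-77.163, 13.59, 36.638, 37, 90.986]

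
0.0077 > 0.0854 False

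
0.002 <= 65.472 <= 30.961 False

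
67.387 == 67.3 False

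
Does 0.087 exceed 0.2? No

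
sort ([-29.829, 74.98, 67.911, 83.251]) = [-29.829, 67.911, 74.98, 83.251]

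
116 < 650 True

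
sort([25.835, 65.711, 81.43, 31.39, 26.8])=[25.835, 26.8, 31.39, 65.711, 81.43]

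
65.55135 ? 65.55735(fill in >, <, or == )<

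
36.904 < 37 True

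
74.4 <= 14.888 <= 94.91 False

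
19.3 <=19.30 True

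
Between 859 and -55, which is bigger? 859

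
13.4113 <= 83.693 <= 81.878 False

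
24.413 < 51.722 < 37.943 False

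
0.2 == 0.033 False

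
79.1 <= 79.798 True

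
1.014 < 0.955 False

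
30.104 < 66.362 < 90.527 True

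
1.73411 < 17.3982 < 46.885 True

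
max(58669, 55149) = 58669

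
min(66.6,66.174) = 66.174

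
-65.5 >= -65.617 True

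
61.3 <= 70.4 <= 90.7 True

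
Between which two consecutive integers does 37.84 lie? 37 and 38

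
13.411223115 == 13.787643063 False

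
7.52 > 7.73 False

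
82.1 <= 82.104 True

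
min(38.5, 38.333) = 38.333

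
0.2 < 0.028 False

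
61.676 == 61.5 False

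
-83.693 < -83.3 True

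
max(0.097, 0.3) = 0.3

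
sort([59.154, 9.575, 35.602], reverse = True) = [59.154, 35.602, 9.575]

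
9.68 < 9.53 False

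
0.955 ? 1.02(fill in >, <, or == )<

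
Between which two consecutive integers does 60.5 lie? 60 and 61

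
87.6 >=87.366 True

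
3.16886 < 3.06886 False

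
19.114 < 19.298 True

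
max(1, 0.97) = 1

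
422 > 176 True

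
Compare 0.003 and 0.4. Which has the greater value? 0.4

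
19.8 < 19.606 False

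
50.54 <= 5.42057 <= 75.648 False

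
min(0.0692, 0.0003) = 0.0003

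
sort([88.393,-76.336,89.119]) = [-76.336,88.393,89.119]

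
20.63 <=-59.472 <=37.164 False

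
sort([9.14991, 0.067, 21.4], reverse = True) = [21.4, 9.14991, 0.067]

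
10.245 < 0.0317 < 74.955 False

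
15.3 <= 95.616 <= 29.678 False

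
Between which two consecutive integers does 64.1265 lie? 64 and 65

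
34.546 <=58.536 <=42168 True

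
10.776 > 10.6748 True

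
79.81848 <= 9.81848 False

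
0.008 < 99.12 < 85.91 False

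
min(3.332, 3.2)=3.2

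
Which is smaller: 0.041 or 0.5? 0.041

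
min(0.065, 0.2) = 0.065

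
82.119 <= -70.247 False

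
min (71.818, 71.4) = 71.4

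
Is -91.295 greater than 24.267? No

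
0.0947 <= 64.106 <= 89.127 True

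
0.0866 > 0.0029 True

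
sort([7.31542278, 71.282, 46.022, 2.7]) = [2.7, 7.31542278, 46.022, 71.282]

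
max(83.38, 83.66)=83.66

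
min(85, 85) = 85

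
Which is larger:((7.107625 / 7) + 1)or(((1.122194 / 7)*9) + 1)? (((1.122194 / 7)*9) + 1)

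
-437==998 False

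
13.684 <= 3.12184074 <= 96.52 False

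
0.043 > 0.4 False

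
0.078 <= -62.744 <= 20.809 False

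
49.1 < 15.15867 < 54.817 False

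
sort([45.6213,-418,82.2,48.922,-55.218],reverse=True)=[82.2,48.922,45.6213,-55.218,-418]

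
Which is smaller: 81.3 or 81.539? 81.3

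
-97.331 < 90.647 True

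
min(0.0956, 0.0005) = 0.0005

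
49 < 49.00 False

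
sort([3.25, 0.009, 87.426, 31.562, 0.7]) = [0.009, 0.7, 3.25, 31.562, 87.426]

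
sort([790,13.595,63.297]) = [13.595,63.297,790]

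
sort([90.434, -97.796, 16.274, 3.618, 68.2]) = [-97.796, 3.618, 16.274, 68.2, 90.434]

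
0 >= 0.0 True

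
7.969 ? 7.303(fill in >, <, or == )>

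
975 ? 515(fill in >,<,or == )>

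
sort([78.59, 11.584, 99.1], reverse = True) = [99.1, 78.59, 11.584]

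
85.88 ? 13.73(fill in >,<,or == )>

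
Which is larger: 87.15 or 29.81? 87.15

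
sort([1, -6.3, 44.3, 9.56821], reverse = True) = [44.3, 9.56821, 1, -6.3]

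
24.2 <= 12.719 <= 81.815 False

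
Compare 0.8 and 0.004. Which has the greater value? 0.8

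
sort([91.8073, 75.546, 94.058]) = [75.546, 91.8073, 94.058]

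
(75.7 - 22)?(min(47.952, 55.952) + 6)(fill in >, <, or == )<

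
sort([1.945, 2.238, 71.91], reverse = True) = [71.91, 2.238, 1.945]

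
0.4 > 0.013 True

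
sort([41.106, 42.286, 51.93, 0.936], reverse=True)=[51.93, 42.286, 41.106, 0.936]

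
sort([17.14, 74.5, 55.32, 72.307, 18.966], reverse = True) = [74.5, 72.307, 55.32, 18.966, 17.14]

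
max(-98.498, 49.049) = 49.049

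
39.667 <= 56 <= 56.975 True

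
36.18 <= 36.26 True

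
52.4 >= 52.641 False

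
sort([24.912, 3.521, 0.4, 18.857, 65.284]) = [0.4, 3.521, 18.857, 24.912, 65.284]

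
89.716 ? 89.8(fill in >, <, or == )<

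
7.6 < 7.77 True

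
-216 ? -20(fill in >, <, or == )<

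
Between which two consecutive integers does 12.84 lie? 12 and 13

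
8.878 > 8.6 True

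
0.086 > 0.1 False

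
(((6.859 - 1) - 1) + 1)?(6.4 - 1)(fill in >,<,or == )>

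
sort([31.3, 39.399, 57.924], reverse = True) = [57.924, 39.399, 31.3]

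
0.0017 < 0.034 True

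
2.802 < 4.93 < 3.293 False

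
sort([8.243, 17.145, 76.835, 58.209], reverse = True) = [76.835, 58.209, 17.145, 8.243]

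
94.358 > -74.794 True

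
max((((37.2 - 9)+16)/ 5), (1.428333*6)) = 8.84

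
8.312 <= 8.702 True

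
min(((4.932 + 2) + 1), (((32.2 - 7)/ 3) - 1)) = 7.4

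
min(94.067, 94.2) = 94.067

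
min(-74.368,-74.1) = -74.368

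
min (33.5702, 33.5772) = 33.5702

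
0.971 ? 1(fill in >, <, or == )<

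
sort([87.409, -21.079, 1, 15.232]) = [-21.079, 1, 15.232, 87.409]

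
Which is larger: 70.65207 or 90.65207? 90.65207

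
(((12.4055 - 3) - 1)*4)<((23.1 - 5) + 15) False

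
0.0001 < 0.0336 True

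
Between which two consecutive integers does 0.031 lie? 0 and 1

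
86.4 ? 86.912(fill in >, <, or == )<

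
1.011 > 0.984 True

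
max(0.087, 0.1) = 0.1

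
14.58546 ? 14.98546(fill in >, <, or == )<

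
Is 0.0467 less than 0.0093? No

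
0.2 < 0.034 False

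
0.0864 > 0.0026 True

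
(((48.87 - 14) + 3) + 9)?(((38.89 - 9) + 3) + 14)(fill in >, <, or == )<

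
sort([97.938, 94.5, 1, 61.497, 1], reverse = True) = [97.938, 94.5, 61.497, 1, 1]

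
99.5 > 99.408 True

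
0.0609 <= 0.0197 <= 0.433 False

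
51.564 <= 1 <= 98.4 False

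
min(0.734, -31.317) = -31.317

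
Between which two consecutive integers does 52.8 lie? 52 and 53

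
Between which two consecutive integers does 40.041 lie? 40 and 41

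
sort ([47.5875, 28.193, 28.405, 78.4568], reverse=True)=[78.4568, 47.5875, 28.405, 28.193]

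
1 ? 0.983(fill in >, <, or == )>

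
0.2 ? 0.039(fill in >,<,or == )>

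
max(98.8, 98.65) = 98.8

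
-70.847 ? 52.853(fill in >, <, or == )<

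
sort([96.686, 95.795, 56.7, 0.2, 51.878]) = [0.2, 51.878, 56.7, 95.795, 96.686]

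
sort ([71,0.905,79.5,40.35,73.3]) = [0.905,40.35,71,73.3,79.5]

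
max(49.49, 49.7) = 49.7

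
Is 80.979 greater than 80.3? Yes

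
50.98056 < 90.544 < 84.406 False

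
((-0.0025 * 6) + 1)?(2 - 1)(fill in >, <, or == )<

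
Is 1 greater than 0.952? Yes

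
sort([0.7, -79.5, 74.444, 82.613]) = [-79.5, 0.7, 74.444, 82.613]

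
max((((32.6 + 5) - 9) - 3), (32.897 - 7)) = 25.897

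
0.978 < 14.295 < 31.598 True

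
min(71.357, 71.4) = 71.357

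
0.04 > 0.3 False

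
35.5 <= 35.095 False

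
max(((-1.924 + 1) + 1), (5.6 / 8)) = 0.7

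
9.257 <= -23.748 False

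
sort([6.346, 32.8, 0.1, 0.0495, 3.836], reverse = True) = [32.8, 6.346, 3.836, 0.1, 0.0495]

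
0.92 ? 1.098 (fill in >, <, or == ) <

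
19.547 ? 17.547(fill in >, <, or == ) >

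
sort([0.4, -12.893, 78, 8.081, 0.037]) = [-12.893, 0.037, 0.4, 8.081, 78]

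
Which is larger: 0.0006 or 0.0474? 0.0474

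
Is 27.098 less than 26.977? No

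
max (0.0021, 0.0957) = 0.0957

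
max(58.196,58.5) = 58.5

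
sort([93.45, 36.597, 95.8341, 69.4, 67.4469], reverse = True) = [95.8341, 93.45, 69.4, 67.4469, 36.597]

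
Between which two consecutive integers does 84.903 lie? 84 and 85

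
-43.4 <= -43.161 True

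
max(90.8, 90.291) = 90.8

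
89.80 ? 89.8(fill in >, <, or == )==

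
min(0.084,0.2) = 0.084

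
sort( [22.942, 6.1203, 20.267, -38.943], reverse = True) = [22.942, 20.267, 6.1203, -38.943]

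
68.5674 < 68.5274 False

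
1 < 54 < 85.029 True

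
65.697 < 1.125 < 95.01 False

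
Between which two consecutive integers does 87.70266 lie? 87 and 88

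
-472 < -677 False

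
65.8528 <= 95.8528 True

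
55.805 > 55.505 True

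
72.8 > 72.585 True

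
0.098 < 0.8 True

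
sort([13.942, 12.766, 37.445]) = [12.766, 13.942, 37.445]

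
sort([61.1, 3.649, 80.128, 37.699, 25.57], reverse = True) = [80.128, 61.1, 37.699, 25.57, 3.649]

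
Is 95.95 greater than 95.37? Yes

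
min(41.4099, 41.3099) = 41.3099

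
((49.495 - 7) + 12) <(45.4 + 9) False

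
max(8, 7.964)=8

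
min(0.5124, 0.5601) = 0.5124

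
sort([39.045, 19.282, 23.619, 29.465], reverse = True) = [39.045, 29.465, 23.619, 19.282]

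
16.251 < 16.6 True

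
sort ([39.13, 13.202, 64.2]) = [13.202, 39.13, 64.2]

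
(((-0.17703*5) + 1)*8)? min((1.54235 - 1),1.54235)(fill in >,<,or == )>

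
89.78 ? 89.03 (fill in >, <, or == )>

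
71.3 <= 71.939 True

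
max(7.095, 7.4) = 7.4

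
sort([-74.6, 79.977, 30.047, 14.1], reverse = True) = [79.977, 30.047, 14.1, -74.6]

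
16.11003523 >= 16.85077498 False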